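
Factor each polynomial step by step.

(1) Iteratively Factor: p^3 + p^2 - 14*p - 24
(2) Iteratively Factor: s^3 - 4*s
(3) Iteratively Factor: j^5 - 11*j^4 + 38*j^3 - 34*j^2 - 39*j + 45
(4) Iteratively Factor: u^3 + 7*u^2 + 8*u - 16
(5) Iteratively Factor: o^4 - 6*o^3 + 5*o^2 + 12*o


(1) = (p - 4)*(p^2 + 5*p + 6) = (p - 4)*(p + 3)*(p + 2)
(2) = (s)*(s^2 - 4) = s*(s + 2)*(s - 2)
(3) = (j - 5)*(j^4 - 6*j^3 + 8*j^2 + 6*j - 9) = (j - 5)*(j - 1)*(j^3 - 5*j^2 + 3*j + 9) = (j - 5)*(j - 3)*(j - 1)*(j^2 - 2*j - 3) = (j - 5)*(j - 3)^2*(j - 1)*(j + 1)
(4) = (u + 4)*(u^2 + 3*u - 4) = (u + 4)^2*(u - 1)
(5) = (o - 4)*(o^3 - 2*o^2 - 3*o) = o*(o - 4)*(o^2 - 2*o - 3) = o*(o - 4)*(o - 3)*(o + 1)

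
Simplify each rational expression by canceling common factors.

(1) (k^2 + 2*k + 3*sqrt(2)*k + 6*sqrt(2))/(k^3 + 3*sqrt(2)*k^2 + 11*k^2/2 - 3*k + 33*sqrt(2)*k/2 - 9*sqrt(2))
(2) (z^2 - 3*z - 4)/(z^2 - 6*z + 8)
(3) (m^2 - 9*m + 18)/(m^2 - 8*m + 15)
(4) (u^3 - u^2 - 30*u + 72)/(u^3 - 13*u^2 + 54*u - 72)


(1) = (2*k + 4)/(2*k^2 + 11*k - 6)
(2) = (z + 1)/(z - 2)
(3) = (m - 6)/(m - 5)
(4) = (u + 6)/(u - 6)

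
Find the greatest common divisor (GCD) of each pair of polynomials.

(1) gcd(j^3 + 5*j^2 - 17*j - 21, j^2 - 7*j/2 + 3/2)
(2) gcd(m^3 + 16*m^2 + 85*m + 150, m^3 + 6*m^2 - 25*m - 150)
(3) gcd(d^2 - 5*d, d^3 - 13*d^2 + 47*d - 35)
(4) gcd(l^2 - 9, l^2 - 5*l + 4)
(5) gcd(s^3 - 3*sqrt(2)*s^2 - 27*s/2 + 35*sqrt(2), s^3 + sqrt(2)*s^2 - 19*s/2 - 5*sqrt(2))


(1) = j - 3
(2) = gcd((m + 5)^2*(m + 6), (m - 5)*(m + 5)*(m + 6)) = m^2 + 11*m + 30
(3) = gcd(d*(d - 5), (d - 7)*(d - 5)*(d - 1)) = d - 5
(4) = 1
(5) = gcd((s - 7*sqrt(2)/2)*(s - 2*sqrt(2))*(s + 5*sqrt(2)/2), (s - 2*sqrt(2))*(s + sqrt(2)/2)*(s + 5*sqrt(2)/2)) = s^2 + sqrt(2)*s/2 - 10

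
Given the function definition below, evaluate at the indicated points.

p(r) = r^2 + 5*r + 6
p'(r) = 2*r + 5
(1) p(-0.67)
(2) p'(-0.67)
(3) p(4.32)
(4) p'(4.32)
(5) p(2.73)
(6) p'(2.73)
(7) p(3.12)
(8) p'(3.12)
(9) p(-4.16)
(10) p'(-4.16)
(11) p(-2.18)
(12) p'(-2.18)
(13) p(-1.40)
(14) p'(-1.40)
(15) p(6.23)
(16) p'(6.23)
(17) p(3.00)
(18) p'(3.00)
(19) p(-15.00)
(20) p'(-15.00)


(1) = 3.10
(2) = 3.66
(3) = 46.26
(4) = 13.64
(5) = 27.10
(6) = 10.46
(7) = 31.33
(8) = 11.24
(9) = 2.51
(10) = -3.32
(11) = -0.15
(12) = 0.64
(13) = 0.96
(14) = 2.20
(15) = 75.96
(16) = 17.46
(17) = 30.00
(18) = 11.00
(19) = 156.00
(20) = -25.00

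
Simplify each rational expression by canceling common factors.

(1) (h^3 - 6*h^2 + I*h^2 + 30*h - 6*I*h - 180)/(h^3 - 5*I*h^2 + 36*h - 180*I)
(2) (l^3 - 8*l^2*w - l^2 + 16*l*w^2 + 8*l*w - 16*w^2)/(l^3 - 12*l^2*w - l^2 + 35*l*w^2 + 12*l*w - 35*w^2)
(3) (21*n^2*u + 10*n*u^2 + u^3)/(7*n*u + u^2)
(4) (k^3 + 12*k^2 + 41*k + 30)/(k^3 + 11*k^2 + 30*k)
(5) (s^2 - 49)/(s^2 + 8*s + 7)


(1) = (h - 6)/(h - 6*I)
(2) = (l^2 - 8*l*w + 16*w^2)/(l^2 - 12*l*w + 35*w^2)
(3) = 3*n + u
(4) = (k + 1)/k
(5) = (s - 7)/(s + 1)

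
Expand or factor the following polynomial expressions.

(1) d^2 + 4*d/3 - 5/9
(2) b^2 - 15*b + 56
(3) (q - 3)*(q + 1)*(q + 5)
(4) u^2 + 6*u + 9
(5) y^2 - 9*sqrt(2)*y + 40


(1) = (d - 1/3)*(d + 5/3)
(2) = (b - 8)*(b - 7)
(3) = q^3 + 3*q^2 - 13*q - 15
(4) = (u + 3)^2
(5) = (y - 5*sqrt(2))*(y - 4*sqrt(2))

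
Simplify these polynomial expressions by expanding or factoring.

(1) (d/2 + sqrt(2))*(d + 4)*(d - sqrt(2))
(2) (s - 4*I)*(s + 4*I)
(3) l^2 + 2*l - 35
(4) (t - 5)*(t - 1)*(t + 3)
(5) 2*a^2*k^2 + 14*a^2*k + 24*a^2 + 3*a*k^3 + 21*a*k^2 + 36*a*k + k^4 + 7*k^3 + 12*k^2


(1) = d^3/2 + sqrt(2)*d^2/2 + 2*d^2 - 2*d + 2*sqrt(2)*d - 8
(2) = s^2 + 16
(3) = (l - 5)*(l + 7)
(4) = t^3 - 3*t^2 - 13*t + 15
(5) = (a + k)*(2*a + k)*(k + 3)*(k + 4)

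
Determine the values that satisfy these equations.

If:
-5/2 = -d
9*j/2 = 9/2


Then:
d = 5/2
j = 1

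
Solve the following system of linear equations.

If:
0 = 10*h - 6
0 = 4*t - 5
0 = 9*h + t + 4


Then:
No Solution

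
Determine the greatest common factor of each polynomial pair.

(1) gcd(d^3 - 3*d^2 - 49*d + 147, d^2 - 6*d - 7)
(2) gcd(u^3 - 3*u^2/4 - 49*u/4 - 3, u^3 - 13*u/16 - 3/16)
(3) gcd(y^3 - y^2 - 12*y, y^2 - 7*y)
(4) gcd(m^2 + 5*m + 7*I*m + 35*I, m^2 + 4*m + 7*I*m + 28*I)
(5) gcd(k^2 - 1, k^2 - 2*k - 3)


(1) = gcd((d - 7)*(d - 3)*(d + 7), (d - 7)*(d + 1)) = d - 7
(2) = u + 1/4
(3) = gcd(y*(y - 4)*(y + 3), y*(y - 7)) = y
(4) = gcd((m + 5)*(m + 7*I), (m + 4)*(m + 7*I)) = m + 7*I
(5) = gcd((k - 1)*(k + 1), (k - 3)*(k + 1)) = k + 1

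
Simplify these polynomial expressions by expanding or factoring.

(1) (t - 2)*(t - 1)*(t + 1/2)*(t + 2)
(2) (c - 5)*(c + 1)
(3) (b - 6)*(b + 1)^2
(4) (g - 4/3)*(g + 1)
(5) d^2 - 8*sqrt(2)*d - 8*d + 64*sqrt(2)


(1) = t^4 - t^3/2 - 9*t^2/2 + 2*t + 2
(2) = c^2 - 4*c - 5
(3) = b^3 - 4*b^2 - 11*b - 6
(4) = g^2 - g/3 - 4/3
(5) = (d - 8)*(d - 8*sqrt(2))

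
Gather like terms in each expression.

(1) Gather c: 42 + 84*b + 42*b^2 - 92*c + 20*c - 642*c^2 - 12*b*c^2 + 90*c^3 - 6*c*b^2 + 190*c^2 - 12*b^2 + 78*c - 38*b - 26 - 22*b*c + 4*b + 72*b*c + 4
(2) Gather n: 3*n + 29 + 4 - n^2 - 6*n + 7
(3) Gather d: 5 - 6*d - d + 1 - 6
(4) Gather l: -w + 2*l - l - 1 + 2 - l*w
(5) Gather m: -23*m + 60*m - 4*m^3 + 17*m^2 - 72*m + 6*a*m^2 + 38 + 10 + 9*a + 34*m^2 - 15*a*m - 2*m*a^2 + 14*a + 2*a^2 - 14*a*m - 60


(1) = 30*b^2 + 50*b + 90*c^3 + c^2*(-12*b - 452) + c*(-6*b^2 + 50*b + 6) + 20
(2) = -n^2 - 3*n + 40
(3) = -7*d
(4) = l*(1 - w) - w + 1
(5) = 2*a^2 + 23*a - 4*m^3 + m^2*(6*a + 51) + m*(-2*a^2 - 29*a - 35) - 12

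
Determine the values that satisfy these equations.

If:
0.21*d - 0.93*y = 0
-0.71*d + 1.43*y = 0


Then:
d = 0.00
y = 0.00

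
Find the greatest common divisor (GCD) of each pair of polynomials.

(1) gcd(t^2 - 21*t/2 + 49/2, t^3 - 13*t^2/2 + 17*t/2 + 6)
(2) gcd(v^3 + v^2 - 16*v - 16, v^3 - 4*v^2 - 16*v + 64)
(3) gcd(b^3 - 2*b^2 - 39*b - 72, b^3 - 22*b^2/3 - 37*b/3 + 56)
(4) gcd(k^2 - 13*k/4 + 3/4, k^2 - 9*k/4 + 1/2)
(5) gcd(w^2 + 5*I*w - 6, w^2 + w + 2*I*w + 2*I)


(1) = gcd((t - 7)*(t - 7/2), (t - 4)*(t - 3)*(t + 1/2)) = 1
(2) = gcd((v - 4)*(v + 1)*(v + 4), (v - 4)^2*(v + 4)) = v^2 - 16
(3) = gcd((b - 8)*(b + 3)^2, (b - 8)*(b - 7/3)*(b + 3)) = b^2 - 5*b - 24
(4) = k - 1/4
(5) = gcd((w + 2*I)*(w + 3*I), (w + 1)*(w + 2*I)) = w + 2*I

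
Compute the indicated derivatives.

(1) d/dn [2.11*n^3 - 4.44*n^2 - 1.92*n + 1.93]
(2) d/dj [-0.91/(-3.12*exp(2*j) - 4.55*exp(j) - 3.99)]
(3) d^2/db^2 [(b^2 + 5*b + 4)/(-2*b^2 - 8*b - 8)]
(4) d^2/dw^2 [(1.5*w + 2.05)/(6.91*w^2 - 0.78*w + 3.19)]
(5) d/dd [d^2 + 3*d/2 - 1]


(1) = 6.33*n^2 - 8.88*n - 1.92
(2) = (-5.6784*exp(j) - 4.1405)*exp(j)/(3.12*exp(2*j) + 4.55*exp(j) + 3.99)^2
(3) = (4 - b)/(b^4 + 8*b^3 + 24*b^2 + 32*b + 16)
(4) = ((1.5*w + 2.05)*(13.82*w - 0.78)*(27.64*w - 1.56) - (62.19*w + 25.991)*(6.91*w^2 - 0.78*w + 3.19))/(6.91*w^2 - 0.78*w + 3.19)^3
(5) = 2*d + 3/2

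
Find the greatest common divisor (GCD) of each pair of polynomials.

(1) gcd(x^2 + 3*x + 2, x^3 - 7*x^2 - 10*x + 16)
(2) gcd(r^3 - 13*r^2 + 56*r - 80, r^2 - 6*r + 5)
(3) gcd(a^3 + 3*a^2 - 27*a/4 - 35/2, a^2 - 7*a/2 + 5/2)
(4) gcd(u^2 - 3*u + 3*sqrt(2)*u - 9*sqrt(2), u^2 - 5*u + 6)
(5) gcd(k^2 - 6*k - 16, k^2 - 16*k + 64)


(1) = x + 2
(2) = gcd((r - 5)*(r - 4)^2, (r - 5)*(r - 1)) = r - 5
(3) = a - 5/2
(4) = gcd((u - 3)*(u + 3*sqrt(2)), (u - 3)*(u - 2)) = u - 3
(5) = k - 8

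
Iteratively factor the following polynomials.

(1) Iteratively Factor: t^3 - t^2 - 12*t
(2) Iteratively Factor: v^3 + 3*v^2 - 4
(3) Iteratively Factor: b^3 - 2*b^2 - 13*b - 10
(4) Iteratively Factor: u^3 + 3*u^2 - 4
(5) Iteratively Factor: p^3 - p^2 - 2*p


(1) = (t + 3)*(t^2 - 4*t) = t*(t + 3)*(t - 4)
(2) = (v - 1)*(v^2 + 4*v + 4) = (v - 1)*(v + 2)*(v + 2)
(3) = (b + 1)*(b^2 - 3*b - 10) = (b + 1)*(b + 2)*(b - 5)
(4) = (u + 2)*(u^2 + u - 2) = (u + 2)^2*(u - 1)
(5) = (p + 1)*(p^2 - 2*p) = p*(p + 1)*(p - 2)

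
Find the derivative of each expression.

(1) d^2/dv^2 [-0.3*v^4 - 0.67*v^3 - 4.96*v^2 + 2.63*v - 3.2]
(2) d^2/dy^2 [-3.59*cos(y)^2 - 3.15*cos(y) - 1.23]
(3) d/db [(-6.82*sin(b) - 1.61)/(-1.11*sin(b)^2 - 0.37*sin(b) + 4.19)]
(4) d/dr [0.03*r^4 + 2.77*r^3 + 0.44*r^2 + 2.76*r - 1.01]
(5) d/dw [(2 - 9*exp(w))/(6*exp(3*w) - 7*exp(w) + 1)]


(1) = -3.6*v^2 - 4.02*v - 9.92
(2) = 3.15*cos(y) + 7.18*cos(2*y)
(3) = (-3.5742*sin(b) + 3.7851*cos(2*b) - 32.9566)*cos(b)/(1.11*sin(b)^2 + 0.37*sin(b) - 4.19)^2
(4) = 0.12*r^3 + 8.31*r^2 + 0.88*r + 2.76
(5) = ((9*exp(w) - 2)*(18*exp(2*w) - 7) - 54*exp(3*w) + 63*exp(w) - 9)*exp(w)/(6*exp(3*w) - 7*exp(w) + 1)^2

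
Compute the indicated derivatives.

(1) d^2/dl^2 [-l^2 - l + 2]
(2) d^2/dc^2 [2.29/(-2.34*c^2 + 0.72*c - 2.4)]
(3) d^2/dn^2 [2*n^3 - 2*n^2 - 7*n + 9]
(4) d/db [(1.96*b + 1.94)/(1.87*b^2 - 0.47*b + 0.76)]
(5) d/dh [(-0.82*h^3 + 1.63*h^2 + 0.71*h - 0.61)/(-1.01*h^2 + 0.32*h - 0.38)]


(1) = -2
(2) = (25.078248*c^2 - 7.716384*c - 2.29*(4.68*c - 0.72)*(9.36*c - 1.44) + 25.72128)/(2.34*c^2 - 0.72*c + 2.4)^3
(3) = 12*n - 4
(4) = (-3.6652*b^2 - 7.2556*b + 2.4014)/(3.4969*b^4 - 1.7578*b^3 + 3.0633*b^2 - 0.7144*b + 0.5776)
(5) = (0.8282*h^4 - 0.5248*h^3 + 2.1735*h^2 - 2.471*h - 0.0746)/(1.0201*h^4 - 0.6464*h^3 + 0.87*h^2 - 0.2432*h + 0.1444)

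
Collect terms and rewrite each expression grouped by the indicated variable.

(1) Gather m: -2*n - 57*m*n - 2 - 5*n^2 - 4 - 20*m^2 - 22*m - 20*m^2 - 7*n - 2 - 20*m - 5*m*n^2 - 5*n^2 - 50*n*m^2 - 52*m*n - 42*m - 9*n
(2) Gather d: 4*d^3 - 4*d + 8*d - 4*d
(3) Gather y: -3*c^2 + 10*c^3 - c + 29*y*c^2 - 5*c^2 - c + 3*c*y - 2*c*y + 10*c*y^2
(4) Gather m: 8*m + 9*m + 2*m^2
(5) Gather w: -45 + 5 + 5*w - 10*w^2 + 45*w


(1) = m^2*(-50*n - 40) + m*(-5*n^2 - 109*n - 84) - 10*n^2 - 18*n - 8
(2) = 4*d^3
(3) = 10*c^3 - 8*c^2 + 10*c*y^2 - 2*c + y*(29*c^2 + c)
(4) = 2*m^2 + 17*m
(5) = -10*w^2 + 50*w - 40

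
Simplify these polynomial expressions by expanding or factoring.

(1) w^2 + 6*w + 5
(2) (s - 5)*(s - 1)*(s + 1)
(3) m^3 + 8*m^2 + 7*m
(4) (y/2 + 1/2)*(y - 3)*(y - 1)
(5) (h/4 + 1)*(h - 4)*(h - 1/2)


(1) = (w + 1)*(w + 5)
(2) = s^3 - 5*s^2 - s + 5
(3) = m*(m + 1)*(m + 7)
(4) = y^3/2 - 3*y^2/2 - y/2 + 3/2
(5) = h^3/4 - h^2/8 - 4*h + 2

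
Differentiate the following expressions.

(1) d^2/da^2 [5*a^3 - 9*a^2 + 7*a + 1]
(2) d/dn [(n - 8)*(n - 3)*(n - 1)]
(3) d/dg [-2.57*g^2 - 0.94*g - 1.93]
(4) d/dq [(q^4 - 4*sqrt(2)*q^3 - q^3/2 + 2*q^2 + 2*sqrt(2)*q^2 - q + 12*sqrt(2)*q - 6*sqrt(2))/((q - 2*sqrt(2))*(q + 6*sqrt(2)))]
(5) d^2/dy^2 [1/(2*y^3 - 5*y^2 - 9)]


(1) = 30*a - 18
(2) = 3*n^2 - 24*n + 35
(3) = -5.14*g - 0.94
(4) = (4*q^5 - q^4 + 16*sqrt(2)*q^4 - 320*q^3 - 8*sqrt(2)*q^3 + 106*q^2 + 568*sqrt(2)*q^2 - 168*sqrt(2)*q - 192*q - 576*sqrt(2) + 144)/(2*(q^4 + 8*sqrt(2)*q^3 - 16*q^2 - 192*sqrt(2)*q + 576))
(5) = 2*(-4*y^2*(3*y - 5)^2 + (5 - 6*y)*(-2*y^3 + 5*y^2 + 9))/(-2*y^3 + 5*y^2 + 9)^3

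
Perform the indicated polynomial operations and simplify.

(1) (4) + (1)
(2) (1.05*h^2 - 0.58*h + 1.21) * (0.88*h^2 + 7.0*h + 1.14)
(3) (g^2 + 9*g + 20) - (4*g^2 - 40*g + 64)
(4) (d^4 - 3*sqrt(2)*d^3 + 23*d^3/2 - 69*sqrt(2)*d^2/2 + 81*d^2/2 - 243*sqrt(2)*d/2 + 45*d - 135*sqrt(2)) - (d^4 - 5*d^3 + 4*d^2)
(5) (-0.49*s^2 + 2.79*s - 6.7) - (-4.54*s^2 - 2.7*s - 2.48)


(1) = 5
(2) = 0.924*h^4 + 6.8396*h^3 - 1.7982*h^2 + 7.8088*h + 1.3794
(3) = -3*g^2 + 49*g - 44
(4) = -3*sqrt(2)*d^3 + 33*d^3/2 - 69*sqrt(2)*d^2/2 + 73*d^2/2 - 243*sqrt(2)*d/2 + 45*d - 135*sqrt(2)
(5) = 4.05*s^2 + 5.49*s - 4.22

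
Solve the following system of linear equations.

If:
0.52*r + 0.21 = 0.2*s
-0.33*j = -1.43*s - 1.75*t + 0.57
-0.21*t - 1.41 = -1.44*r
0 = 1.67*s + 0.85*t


Then:
j = -14.27
r = 0.39
s = 2.06
t = -4.05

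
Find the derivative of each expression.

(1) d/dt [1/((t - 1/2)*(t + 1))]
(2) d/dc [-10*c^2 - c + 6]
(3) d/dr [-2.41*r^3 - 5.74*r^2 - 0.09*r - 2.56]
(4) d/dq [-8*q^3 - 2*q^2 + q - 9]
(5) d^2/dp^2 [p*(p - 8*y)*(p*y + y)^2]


(1) = 2*(-4*t - 1)/(4*t^4 + 4*t^3 - 3*t^2 - 2*t + 1)
(2) = -20*c - 1
(3) = -7.23*r^2 - 11.48*r - 0.09
(4) = -24*q^2 - 4*q + 1
(5) = y^2*(12*p^2 - 48*p*y + 12*p - 32*y + 2)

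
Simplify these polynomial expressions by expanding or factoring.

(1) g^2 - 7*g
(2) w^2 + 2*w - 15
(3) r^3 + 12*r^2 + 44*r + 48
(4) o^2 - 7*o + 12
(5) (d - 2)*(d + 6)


(1) = g*(g - 7)
(2) = (w - 3)*(w + 5)
(3) = (r + 2)*(r + 4)*(r + 6)
(4) = (o - 4)*(o - 3)
(5) = d^2 + 4*d - 12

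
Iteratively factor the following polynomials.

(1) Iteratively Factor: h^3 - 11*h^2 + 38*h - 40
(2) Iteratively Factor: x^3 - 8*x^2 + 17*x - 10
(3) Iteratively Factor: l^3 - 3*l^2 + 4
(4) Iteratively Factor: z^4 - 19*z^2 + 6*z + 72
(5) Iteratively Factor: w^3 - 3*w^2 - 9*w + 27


(1) = (h - 4)*(h^2 - 7*h + 10) = (h - 4)*(h - 2)*(h - 5)
(2) = (x - 2)*(x^2 - 6*x + 5) = (x - 2)*(x - 1)*(x - 5)
(3) = (l + 1)*(l^2 - 4*l + 4) = (l - 2)*(l + 1)*(l - 2)
(4) = (z - 3)*(z^3 + 3*z^2 - 10*z - 24) = (z - 3)*(z + 4)*(z^2 - z - 6) = (z - 3)*(z + 2)*(z + 4)*(z - 3)
(5) = (w - 3)*(w^2 - 9) = (w - 3)^2*(w + 3)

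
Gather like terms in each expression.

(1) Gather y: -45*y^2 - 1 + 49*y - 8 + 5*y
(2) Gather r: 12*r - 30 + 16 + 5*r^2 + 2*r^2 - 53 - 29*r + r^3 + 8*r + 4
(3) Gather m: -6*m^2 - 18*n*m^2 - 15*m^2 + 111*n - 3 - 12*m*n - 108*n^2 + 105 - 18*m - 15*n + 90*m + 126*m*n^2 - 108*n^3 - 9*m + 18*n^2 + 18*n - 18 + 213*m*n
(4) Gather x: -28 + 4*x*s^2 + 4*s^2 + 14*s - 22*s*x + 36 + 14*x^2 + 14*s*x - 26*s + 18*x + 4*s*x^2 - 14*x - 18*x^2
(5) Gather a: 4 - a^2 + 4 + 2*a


(1) = -45*y^2 + 54*y - 9
(2) = r^3 + 7*r^2 - 9*r - 63
(3) = m^2*(-18*n - 21) + m*(126*n^2 + 201*n + 63) - 108*n^3 - 90*n^2 + 114*n + 84
(4) = 4*s^2 - 12*s + x^2*(4*s - 4) + x*(4*s^2 - 8*s + 4) + 8
(5) = -a^2 + 2*a + 8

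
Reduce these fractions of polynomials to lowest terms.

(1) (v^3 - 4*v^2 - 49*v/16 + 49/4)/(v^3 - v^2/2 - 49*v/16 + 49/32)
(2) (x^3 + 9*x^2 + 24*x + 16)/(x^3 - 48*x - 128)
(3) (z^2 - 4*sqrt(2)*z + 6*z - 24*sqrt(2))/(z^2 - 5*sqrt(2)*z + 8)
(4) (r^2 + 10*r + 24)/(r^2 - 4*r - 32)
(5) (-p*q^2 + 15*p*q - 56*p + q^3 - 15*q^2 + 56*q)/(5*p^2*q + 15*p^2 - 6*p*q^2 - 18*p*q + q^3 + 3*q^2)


(1) = (2*v - 8)/(2*v - 1)
(2) = (x + 1)/(x - 8)
(3) = (z + 6)/(z - sqrt(2))
(4) = (r + 6)/(r - 8)
(5) = (-q^2 + 15*q - 56)/(5*p*q + 15*p - q^2 - 3*q)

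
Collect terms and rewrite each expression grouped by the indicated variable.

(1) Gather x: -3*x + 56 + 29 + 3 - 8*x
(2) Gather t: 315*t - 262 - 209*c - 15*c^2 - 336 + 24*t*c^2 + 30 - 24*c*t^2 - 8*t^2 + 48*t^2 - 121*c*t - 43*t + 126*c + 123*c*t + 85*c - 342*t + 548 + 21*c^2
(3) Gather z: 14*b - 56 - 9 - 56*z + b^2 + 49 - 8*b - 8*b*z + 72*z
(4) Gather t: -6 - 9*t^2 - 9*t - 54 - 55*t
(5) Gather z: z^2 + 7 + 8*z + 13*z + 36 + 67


(1) = 88 - 11*x
(2) = 6*c^2 + 2*c + t^2*(40 - 24*c) + t*(24*c^2 + 2*c - 70) - 20
(3) = b^2 + 6*b + z*(16 - 8*b) - 16
(4) = -9*t^2 - 64*t - 60
(5) = z^2 + 21*z + 110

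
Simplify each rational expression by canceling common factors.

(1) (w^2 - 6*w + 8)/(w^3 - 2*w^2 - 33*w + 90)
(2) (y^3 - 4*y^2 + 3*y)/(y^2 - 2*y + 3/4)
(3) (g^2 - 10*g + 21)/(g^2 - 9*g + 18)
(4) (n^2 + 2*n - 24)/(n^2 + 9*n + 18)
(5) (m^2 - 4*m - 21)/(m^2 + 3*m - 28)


(1) = (w^2 - 6*w + 8)/(w^3 - 2*w^2 - 33*w + 90)
(2) = (4*y^3 - 16*y^2 + 12*y)/(4*y^2 - 8*y + 3)
(3) = (g - 7)/(g - 6)
(4) = (n - 4)/(n + 3)
(5) = (m^2 - 4*m - 21)/(m^2 + 3*m - 28)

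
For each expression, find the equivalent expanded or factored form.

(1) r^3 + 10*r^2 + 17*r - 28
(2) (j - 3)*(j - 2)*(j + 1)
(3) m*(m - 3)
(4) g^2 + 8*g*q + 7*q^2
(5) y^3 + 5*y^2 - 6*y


(1) = (r - 1)*(r + 4)*(r + 7)
(2) = j^3 - 4*j^2 + j + 6
(3) = m^2 - 3*m
(4) = (g + q)*(g + 7*q)
(5) = y*(y - 1)*(y + 6)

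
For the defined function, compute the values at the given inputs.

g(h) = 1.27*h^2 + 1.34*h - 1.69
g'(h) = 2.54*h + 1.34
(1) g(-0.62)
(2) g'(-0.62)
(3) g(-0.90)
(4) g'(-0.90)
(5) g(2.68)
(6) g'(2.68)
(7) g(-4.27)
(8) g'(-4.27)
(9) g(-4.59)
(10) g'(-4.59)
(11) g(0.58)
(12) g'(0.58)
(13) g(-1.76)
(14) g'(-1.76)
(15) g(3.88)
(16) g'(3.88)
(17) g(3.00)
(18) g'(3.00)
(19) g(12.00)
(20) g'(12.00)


(1) = -2.03
(2) = -0.23
(3) = -1.87
(4) = -0.95
(5) = 11.02
(6) = 8.15
(7) = 15.74
(8) = -9.51
(9) = 18.92
(10) = -10.32
(11) = -0.49
(12) = 2.81
(13) = -0.11
(14) = -3.13
(15) = 22.63
(16) = 11.20
(17) = 13.76
(18) = 8.96
(19) = 197.27
(20) = 31.82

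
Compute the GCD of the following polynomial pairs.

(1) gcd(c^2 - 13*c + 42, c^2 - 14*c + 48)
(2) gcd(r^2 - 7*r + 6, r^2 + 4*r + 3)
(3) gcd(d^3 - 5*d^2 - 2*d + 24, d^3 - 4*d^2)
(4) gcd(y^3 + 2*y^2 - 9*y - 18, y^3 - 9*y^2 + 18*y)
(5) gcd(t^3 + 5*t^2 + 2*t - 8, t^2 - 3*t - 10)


(1) = gcd((c - 7)*(c - 6), (c - 8)*(c - 6)) = c - 6
(2) = gcd((r - 6)*(r - 1), (r + 1)*(r + 3)) = 1
(3) = d - 4
(4) = y - 3
(5) = gcd((t - 1)*(t + 2)*(t + 4), (t - 5)*(t + 2)) = t + 2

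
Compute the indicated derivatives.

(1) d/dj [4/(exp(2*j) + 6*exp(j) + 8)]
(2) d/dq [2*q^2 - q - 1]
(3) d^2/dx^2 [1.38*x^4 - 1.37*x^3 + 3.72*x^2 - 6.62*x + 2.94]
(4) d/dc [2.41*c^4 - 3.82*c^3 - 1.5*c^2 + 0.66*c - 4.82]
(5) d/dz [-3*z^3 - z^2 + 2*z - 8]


(1) = 8*(-exp(j) - 3)*exp(j)/(exp(2*j) + 6*exp(j) + 8)^2
(2) = 4*q - 1
(3) = 16.56*x^2 - 8.22*x + 7.44
(4) = 9.64*c^3 - 11.46*c^2 - 3.0*c + 0.66
(5) = -9*z^2 - 2*z + 2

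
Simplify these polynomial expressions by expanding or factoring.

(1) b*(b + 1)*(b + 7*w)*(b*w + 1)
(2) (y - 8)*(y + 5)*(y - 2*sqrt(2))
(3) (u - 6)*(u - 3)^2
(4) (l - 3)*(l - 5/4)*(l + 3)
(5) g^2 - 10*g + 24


(1) = b^4*w + 7*b^3*w^2 + b^3*w + b^3 + 7*b^2*w^2 + 7*b^2*w + b^2 + 7*b*w
(2) = y^3 - 3*y^2 - 2*sqrt(2)*y^2 - 40*y + 6*sqrt(2)*y + 80*sqrt(2)
(3) = u^3 - 12*u^2 + 45*u - 54
(4) = l^3 - 5*l^2/4 - 9*l + 45/4
(5) = (g - 6)*(g - 4)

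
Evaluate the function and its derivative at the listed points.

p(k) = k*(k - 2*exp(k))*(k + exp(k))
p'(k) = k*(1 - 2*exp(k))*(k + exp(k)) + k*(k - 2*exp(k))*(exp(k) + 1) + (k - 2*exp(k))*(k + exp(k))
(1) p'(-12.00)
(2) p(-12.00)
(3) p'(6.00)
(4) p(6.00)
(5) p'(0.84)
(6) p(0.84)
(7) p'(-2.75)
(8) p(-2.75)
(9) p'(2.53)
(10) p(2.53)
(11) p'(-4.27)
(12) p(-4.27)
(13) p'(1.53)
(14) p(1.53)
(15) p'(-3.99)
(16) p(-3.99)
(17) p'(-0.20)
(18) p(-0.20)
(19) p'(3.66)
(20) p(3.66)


(1) = 432.00
(2) = -1728.00
(3) = -4250881.16
(4) = -1967364.93
(5) = -32.17
(6) = -10.06
(7) = 22.59
(8) = -21.26
(9) = -2034.67
(10) = -861.57
(11) = 54.57
(12) = -78.11
(13) = -191.10
(14) = -72.49
(15) = 47.62
(16) = -63.81
(17) = -0.39
(18) = 0.23
(19) = -25894.64
(20) = -11526.24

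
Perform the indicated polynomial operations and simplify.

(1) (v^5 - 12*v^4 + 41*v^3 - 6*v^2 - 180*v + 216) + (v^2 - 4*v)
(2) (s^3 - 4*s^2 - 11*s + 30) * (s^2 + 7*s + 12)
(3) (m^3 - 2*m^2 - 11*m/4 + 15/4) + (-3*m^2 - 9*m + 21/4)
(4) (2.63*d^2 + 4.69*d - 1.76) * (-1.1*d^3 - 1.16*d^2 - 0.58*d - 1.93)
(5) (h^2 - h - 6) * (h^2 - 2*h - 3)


(1) = v^5 - 12*v^4 + 41*v^3 - 5*v^2 - 184*v + 216
(2) = s^5 + 3*s^4 - 27*s^3 - 95*s^2 + 78*s + 360
(3) = m^3 - 5*m^2 - 47*m/4 + 9
(4) = -2.893*d^5 - 8.2098*d^4 - 5.0298*d^3 - 5.7545*d^2 - 8.0309*d + 3.3968
(5) = h^4 - 3*h^3 - 7*h^2 + 15*h + 18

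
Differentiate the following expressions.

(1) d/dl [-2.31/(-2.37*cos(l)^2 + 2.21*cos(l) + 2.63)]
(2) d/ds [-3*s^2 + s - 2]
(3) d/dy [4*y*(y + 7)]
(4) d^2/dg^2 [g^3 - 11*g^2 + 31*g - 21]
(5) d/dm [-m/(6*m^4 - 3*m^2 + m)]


(1) = (10.9494*cos(l) - 5.1051)*sin(l)/(-2.37*cos(l)^2 + 2.21*cos(l) + 2.63)^2
(2) = 1 - 6*s
(3) = 8*y + 28
(4) = 6*g - 22
(5) = 3*(6*m^2 - 1)/(6*m^3 - 3*m + 1)^2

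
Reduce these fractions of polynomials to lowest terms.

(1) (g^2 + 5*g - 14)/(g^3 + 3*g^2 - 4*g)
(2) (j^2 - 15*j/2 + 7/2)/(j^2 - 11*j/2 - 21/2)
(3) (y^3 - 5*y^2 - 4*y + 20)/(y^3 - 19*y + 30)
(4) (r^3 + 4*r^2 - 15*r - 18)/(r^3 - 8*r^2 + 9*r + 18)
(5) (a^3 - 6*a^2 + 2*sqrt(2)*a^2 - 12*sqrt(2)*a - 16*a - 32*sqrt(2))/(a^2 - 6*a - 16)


(1) = (g^2 + 5*g - 14)/(g^3 + 3*g^2 - 4*g)
(2) = (2*j - 1)/(2*j + 3)
(3) = (y^2 - 3*y - 10)/(y^2 + 2*y - 15)
(4) = (r + 6)/(r - 6)
(5) = a + 2*sqrt(2)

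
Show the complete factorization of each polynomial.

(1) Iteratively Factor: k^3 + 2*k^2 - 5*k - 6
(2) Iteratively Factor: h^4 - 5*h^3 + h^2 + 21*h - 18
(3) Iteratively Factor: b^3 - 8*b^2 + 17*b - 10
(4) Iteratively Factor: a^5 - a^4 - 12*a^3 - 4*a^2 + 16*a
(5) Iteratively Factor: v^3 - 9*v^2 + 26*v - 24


(1) = (k + 1)*(k^2 + k - 6) = (k + 1)*(k + 3)*(k - 2)
(2) = (h - 3)*(h^3 - 2*h^2 - 5*h + 6) = (h - 3)^2*(h^2 + h - 2) = (h - 3)^2*(h - 1)*(h + 2)
(3) = (b - 1)*(b^2 - 7*b + 10) = (b - 5)*(b - 1)*(b - 2)
(4) = (a + 2)*(a^4 - 3*a^3 - 6*a^2 + 8*a) = (a - 1)*(a + 2)*(a^3 - 2*a^2 - 8*a) = a*(a - 1)*(a + 2)*(a^2 - 2*a - 8) = a*(a - 4)*(a - 1)*(a + 2)*(a + 2)
(5) = (v - 3)*(v^2 - 6*v + 8) = (v - 3)*(v - 2)*(v - 4)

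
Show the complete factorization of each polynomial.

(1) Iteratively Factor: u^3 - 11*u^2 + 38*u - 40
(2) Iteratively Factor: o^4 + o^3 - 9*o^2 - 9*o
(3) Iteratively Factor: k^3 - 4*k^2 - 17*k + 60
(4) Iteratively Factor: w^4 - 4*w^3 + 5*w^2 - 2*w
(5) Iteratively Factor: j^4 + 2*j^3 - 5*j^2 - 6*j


(1) = (u - 4)*(u^2 - 7*u + 10) = (u - 5)*(u - 4)*(u - 2)
(2) = (o - 3)*(o^3 + 4*o^2 + 3*o) = (o - 3)*(o + 3)*(o^2 + o) = (o - 3)*(o + 1)*(o + 3)*(o)
(3) = (k + 4)*(k^2 - 8*k + 15) = (k - 5)*(k + 4)*(k - 3)
(4) = (w - 1)*(w^3 - 3*w^2 + 2*w) = (w - 2)*(w - 1)*(w^2 - w) = w*(w - 2)*(w - 1)*(w - 1)
(5) = (j)*(j^3 + 2*j^2 - 5*j - 6) = j*(j + 3)*(j^2 - j - 2) = j*(j + 1)*(j + 3)*(j - 2)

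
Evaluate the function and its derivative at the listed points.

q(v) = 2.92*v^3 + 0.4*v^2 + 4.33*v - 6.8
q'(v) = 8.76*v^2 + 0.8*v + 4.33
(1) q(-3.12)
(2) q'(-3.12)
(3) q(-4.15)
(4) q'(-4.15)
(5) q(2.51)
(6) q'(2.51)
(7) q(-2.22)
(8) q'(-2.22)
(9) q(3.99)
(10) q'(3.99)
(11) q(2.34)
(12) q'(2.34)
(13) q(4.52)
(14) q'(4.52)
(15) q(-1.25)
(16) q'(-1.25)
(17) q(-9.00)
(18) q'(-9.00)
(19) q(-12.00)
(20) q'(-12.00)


(1) = -105.10
(2) = 87.11
(3) = -226.58
(4) = 151.88
(5) = 52.76
(6) = 61.53
(7) = -46.39
(8) = 45.73
(9) = 202.33
(10) = 146.98
(11) = 42.94
(12) = 54.17
(13) = 290.59
(14) = 186.92
(15) = -17.29
(16) = 17.02
(17) = -2142.05
(18) = 706.69
(19) = -5046.92
(20) = 1256.17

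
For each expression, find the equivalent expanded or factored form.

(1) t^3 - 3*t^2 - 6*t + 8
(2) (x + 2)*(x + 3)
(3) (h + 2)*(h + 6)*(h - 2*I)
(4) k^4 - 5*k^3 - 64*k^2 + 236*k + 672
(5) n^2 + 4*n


(1) = (t - 4)*(t - 1)*(t + 2)
(2) = x^2 + 5*x + 6
(3) = h^3 + 8*h^2 - 2*I*h^2 + 12*h - 16*I*h - 24*I
(4) = (k - 8)*(k - 6)*(k + 2)*(k + 7)
(5) = n*(n + 4)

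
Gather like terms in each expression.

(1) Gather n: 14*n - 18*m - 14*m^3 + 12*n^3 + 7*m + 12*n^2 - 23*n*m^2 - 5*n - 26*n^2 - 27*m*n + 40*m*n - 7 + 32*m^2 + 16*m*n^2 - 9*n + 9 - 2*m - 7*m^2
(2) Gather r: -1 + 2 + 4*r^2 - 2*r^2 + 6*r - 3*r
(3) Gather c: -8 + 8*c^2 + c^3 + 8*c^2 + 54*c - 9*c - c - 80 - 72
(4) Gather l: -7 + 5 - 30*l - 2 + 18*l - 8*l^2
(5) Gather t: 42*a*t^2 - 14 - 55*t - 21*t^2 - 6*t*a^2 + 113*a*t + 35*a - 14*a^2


(1) = -14*m^3 + 25*m^2 - 13*m + 12*n^3 + n^2*(16*m - 14) + n*(-23*m^2 + 13*m) + 2
(2) = 2*r^2 + 3*r + 1
(3) = c^3 + 16*c^2 + 44*c - 160
(4) = -8*l^2 - 12*l - 4
(5) = -14*a^2 + 35*a + t^2*(42*a - 21) + t*(-6*a^2 + 113*a - 55) - 14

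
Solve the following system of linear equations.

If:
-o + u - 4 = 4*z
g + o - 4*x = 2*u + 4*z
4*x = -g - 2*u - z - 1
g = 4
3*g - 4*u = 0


Then:
g = 4
o = -39/7
u = 3
x = -85/28
z = 8/7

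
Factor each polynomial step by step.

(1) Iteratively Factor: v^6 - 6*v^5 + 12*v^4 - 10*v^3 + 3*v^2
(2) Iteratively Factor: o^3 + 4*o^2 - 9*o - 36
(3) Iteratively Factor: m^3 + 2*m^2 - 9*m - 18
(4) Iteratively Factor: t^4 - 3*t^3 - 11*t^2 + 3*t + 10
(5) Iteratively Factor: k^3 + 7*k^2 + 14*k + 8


(1) = (v - 1)*(v^5 - 5*v^4 + 7*v^3 - 3*v^2) = (v - 3)*(v - 1)*(v^4 - 2*v^3 + v^2) = (v - 3)*(v - 1)^2*(v^3 - v^2) = v*(v - 3)*(v - 1)^2*(v^2 - v) = v*(v - 3)*(v - 1)^3*(v)
(2) = (o + 3)*(o^2 + o - 12) = (o + 3)*(o + 4)*(o - 3)
(3) = (m - 3)*(m^2 + 5*m + 6) = (m - 3)*(m + 3)*(m + 2)
(4) = (t - 1)*(t^3 - 2*t^2 - 13*t - 10) = (t - 5)*(t - 1)*(t^2 + 3*t + 2) = (t - 5)*(t - 1)*(t + 1)*(t + 2)
(5) = (k + 4)*(k^2 + 3*k + 2) = (k + 1)*(k + 4)*(k + 2)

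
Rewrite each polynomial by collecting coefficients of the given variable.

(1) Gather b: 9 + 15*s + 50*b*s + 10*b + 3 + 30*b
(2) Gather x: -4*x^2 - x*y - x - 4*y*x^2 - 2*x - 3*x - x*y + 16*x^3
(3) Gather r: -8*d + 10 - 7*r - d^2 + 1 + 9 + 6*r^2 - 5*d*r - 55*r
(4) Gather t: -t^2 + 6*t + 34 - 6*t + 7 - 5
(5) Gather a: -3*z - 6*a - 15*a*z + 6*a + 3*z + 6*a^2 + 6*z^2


(1) = b*(50*s + 40) + 15*s + 12
(2) = 16*x^3 + x^2*(-4*y - 4) + x*(-2*y - 6)
(3) = -d^2 - 8*d + 6*r^2 + r*(-5*d - 62) + 20
(4) = 36 - t^2
(5) = 6*a^2 - 15*a*z + 6*z^2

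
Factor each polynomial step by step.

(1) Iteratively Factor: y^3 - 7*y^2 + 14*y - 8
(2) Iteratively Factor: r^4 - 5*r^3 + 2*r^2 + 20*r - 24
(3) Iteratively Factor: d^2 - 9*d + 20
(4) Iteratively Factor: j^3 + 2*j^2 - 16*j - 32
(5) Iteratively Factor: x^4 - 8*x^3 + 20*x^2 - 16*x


(1) = (y - 1)*(y^2 - 6*y + 8) = (y - 2)*(y - 1)*(y - 4)
(2) = (r - 3)*(r^3 - 2*r^2 - 4*r + 8) = (r - 3)*(r + 2)*(r^2 - 4*r + 4) = (r - 3)*(r - 2)*(r + 2)*(r - 2)
(3) = (d - 5)*(d - 4)
(4) = (j + 2)*(j^2 - 16) = (j + 2)*(j + 4)*(j - 4)
(5) = (x - 2)*(x^3 - 6*x^2 + 8*x) = (x - 4)*(x - 2)*(x^2 - 2*x) = (x - 4)*(x - 2)^2*(x)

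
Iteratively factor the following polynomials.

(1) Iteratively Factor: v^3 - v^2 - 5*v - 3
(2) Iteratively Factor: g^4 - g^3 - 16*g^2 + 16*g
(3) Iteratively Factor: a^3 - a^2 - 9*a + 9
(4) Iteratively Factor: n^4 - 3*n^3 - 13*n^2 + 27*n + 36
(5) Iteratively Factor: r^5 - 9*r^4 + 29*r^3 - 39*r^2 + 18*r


(1) = (v - 3)*(v^2 + 2*v + 1) = (v - 3)*(v + 1)*(v + 1)
(2) = (g + 4)*(g^3 - 5*g^2 + 4*g) = g*(g + 4)*(g^2 - 5*g + 4) = g*(g - 1)*(g + 4)*(g - 4)
(3) = (a - 1)*(a^2 - 9) = (a - 1)*(a + 3)*(a - 3)
(4) = (n + 3)*(n^3 - 6*n^2 + 5*n + 12) = (n - 3)*(n + 3)*(n^2 - 3*n - 4) = (n - 4)*(n - 3)*(n + 3)*(n + 1)
(5) = (r - 3)*(r^4 - 6*r^3 + 11*r^2 - 6*r) = (r - 3)*(r - 1)*(r^3 - 5*r^2 + 6*r) = (r - 3)*(r - 2)*(r - 1)*(r^2 - 3*r) = (r - 3)^2*(r - 2)*(r - 1)*(r)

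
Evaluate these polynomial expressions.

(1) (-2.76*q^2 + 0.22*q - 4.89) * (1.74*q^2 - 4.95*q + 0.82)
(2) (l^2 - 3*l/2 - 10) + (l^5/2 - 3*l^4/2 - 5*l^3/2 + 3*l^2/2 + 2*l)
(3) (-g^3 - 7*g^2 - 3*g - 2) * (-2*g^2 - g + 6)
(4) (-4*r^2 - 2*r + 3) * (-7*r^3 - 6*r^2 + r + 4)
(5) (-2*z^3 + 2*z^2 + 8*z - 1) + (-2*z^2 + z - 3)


(1) = -4.8024*q^4 + 14.0448*q^3 - 11.8608*q^2 + 24.3859*q - 4.0098
(2) = l^5/2 - 3*l^4/2 - 5*l^3/2 + 5*l^2/2 + l/2 - 10
(3) = 2*g^5 + 15*g^4 + 7*g^3 - 35*g^2 - 16*g - 12
(4) = 28*r^5 + 38*r^4 - 13*r^3 - 36*r^2 - 5*r + 12
(5) = -2*z^3 + 9*z - 4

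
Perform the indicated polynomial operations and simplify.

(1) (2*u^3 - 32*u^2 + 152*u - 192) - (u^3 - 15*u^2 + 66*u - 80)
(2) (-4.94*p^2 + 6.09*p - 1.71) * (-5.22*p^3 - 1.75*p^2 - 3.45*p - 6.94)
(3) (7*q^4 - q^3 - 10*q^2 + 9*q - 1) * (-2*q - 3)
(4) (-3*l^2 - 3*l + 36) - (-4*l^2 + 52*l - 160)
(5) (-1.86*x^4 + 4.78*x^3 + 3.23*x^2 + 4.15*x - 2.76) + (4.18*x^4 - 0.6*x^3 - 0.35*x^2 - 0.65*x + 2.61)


(1) = u^3 - 17*u^2 + 86*u - 112
(2) = 25.7868*p^5 - 23.1448*p^4 + 15.3117*p^3 + 16.2656*p^2 - 36.3651*p + 11.8674
(3) = -14*q^5 - 19*q^4 + 23*q^3 + 12*q^2 - 25*q + 3
(4) = l^2 - 55*l + 196
(5) = 2.32*x^4 + 4.18*x^3 + 2.88*x^2 + 3.5*x - 0.15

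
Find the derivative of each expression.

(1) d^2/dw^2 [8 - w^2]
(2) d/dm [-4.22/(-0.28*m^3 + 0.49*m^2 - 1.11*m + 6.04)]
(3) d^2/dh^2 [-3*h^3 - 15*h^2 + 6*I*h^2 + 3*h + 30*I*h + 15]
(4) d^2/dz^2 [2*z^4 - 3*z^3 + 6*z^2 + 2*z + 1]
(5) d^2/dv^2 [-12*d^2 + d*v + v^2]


(1) = -2
(2) = (-3.5448*m^2 + 4.1356*m - 4.6842)/(0.28*m^3 - 0.49*m^2 + 1.11*m - 6.04)^2
(3) = -18*h - 30 + 12*I
(4) = 24*z^2 - 18*z + 12
(5) = 2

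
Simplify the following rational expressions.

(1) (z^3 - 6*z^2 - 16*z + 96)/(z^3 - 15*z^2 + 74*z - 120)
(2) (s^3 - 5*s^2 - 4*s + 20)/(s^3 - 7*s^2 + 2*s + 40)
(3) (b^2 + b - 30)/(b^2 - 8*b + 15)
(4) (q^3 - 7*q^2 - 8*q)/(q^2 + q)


(1) = (z + 4)/(z - 5)
(2) = (s - 2)/(s - 4)
(3) = (b + 6)/(b - 3)
(4) = q - 8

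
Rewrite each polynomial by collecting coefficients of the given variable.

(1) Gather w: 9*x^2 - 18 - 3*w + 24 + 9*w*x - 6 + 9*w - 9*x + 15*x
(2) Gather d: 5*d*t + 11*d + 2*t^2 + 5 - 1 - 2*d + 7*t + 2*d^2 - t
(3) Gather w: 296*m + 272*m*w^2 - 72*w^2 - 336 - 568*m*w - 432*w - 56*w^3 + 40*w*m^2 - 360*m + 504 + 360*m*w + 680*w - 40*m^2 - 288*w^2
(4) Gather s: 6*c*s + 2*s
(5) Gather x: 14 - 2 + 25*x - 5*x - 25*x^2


(1) = w*(9*x + 6) + 9*x^2 + 6*x
(2) = 2*d^2 + d*(5*t + 9) + 2*t^2 + 6*t + 4
(3) = -40*m^2 - 64*m - 56*w^3 + w^2*(272*m - 360) + w*(40*m^2 - 208*m + 248) + 168
(4) = s*(6*c + 2)
(5) = -25*x^2 + 20*x + 12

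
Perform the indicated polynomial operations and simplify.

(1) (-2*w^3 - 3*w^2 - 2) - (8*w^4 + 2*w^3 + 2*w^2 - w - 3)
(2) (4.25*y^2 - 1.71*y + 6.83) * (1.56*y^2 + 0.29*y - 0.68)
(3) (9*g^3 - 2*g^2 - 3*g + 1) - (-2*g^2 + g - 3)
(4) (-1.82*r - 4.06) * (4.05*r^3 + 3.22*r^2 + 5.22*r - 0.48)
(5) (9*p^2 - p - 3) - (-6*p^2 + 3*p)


(1) = -8*w^4 - 4*w^3 - 5*w^2 + w + 1
(2) = 6.63*y^4 - 1.4351*y^3 + 7.2689*y^2 + 3.1435*y - 4.6444
(3) = 9*g^3 - 4*g + 4
(4) = -7.371*r^4 - 22.3034*r^3 - 22.5736*r^2 - 20.3196*r + 1.9488
(5) = 15*p^2 - 4*p - 3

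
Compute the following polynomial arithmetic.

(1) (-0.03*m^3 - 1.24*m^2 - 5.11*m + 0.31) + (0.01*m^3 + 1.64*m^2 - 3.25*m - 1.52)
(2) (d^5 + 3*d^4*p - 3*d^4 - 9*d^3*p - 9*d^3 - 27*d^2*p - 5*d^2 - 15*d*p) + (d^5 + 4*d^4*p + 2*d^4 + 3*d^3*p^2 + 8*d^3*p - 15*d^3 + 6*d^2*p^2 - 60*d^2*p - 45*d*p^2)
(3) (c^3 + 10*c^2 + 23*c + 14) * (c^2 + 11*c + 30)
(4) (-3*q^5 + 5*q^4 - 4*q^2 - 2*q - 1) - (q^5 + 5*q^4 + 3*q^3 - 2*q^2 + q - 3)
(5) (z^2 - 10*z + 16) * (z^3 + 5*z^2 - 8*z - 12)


(1) = -0.02*m^3 + 0.4*m^2 - 8.36*m - 1.21
(2) = 2*d^5 + 7*d^4*p - d^4 + 3*d^3*p^2 - d^3*p - 24*d^3 + 6*d^2*p^2 - 87*d^2*p - 5*d^2 - 45*d*p^2 - 15*d*p
(3) = c^5 + 21*c^4 + 163*c^3 + 567*c^2 + 844*c + 420
(4) = -4*q^5 - 3*q^3 - 2*q^2 - 3*q + 2
(5) = z^5 - 5*z^4 - 42*z^3 + 148*z^2 - 8*z - 192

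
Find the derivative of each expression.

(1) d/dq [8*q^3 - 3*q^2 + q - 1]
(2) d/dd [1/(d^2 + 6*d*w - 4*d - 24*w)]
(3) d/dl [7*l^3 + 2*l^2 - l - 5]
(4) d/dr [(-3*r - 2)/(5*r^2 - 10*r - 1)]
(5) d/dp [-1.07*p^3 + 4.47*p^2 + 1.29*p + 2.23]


(1) = 24*q^2 - 6*q + 1
(2) = 2*(-d - 3*w + 2)/(d^2 + 6*d*w - 4*d - 24*w)^2
(3) = 21*l^2 + 4*l - 1
(4) = (15*r^2 + 20*r - 17)/(25*r^4 - 100*r^3 + 90*r^2 + 20*r + 1)
(5) = -3.21*p^2 + 8.94*p + 1.29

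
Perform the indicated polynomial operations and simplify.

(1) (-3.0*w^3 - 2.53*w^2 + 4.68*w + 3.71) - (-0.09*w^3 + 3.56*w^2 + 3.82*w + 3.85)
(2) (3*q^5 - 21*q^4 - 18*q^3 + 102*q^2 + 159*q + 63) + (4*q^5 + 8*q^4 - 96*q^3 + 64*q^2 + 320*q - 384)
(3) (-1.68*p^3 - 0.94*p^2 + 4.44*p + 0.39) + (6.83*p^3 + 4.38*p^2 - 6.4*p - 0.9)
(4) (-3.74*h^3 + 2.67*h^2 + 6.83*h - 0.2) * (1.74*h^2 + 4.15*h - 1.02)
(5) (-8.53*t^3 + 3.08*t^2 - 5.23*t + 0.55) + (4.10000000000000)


(1) = -2.91*w^3 - 6.09*w^2 + 0.86*w - 0.14
(2) = 7*q^5 - 13*q^4 - 114*q^3 + 166*q^2 + 479*q - 321
(3) = 5.15*p^3 + 3.44*p^2 - 1.96*p - 0.51
(4) = -6.5076*h^5 - 10.8752*h^4 + 26.7795*h^3 + 25.2731*h^2 - 7.7966*h + 0.204
(5) = -8.53*t^3 + 3.08*t^2 - 5.23*t + 4.65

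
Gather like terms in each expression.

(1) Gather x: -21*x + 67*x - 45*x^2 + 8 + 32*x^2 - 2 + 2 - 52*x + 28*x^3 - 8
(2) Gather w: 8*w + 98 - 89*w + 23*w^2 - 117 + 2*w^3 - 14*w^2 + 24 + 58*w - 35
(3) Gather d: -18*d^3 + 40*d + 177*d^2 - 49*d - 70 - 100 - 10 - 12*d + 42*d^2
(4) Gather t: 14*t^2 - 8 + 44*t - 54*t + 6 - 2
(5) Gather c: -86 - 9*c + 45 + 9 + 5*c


(1) = 28*x^3 - 13*x^2 - 6*x
(2) = 2*w^3 + 9*w^2 - 23*w - 30
(3) = -18*d^3 + 219*d^2 - 21*d - 180
(4) = 14*t^2 - 10*t - 4
(5) = -4*c - 32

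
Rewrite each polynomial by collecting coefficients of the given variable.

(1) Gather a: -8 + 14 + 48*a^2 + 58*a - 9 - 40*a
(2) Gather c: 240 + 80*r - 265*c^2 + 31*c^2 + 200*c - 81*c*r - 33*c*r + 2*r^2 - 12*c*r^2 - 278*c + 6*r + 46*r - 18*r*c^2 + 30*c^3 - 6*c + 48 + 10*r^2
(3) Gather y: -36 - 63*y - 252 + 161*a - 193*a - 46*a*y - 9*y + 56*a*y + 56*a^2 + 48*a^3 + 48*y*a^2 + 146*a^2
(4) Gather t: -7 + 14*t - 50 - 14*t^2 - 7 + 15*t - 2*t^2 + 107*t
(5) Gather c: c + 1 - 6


(1) = 48*a^2 + 18*a - 3
(2) = 30*c^3 + c^2*(-18*r - 234) + c*(-12*r^2 - 114*r - 84) + 12*r^2 + 132*r + 288
(3) = 48*a^3 + 202*a^2 - 32*a + y*(48*a^2 + 10*a - 72) - 288
(4) = -16*t^2 + 136*t - 64
(5) = c - 5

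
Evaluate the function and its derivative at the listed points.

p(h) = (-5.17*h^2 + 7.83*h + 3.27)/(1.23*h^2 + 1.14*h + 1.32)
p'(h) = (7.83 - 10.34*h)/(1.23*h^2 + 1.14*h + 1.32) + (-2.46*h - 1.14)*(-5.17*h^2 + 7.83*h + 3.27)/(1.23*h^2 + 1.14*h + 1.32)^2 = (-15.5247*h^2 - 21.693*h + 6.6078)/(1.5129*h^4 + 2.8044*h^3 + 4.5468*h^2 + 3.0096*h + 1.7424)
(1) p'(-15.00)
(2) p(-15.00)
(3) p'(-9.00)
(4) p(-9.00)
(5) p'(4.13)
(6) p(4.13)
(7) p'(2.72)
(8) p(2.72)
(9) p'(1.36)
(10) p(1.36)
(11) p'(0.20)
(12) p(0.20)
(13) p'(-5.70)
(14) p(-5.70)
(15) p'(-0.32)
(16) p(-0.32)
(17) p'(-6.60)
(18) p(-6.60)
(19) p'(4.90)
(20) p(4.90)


(1) = -0.05
(2) = -4.89
(3) = -0.13
(4) = -5.36
(5) = -0.48
(6) = -1.95
(7) = -0.91
(8) = -1.01
(9) = -1.95
(10) = 0.85
(11) = 0.65
(12) = 2.90
(13) = -0.31
(14) = -6.02
(15) = 10.23
(16) = 0.22
(17) = -0.23
(18) = -5.78
(19) = -0.36
(20) = -2.26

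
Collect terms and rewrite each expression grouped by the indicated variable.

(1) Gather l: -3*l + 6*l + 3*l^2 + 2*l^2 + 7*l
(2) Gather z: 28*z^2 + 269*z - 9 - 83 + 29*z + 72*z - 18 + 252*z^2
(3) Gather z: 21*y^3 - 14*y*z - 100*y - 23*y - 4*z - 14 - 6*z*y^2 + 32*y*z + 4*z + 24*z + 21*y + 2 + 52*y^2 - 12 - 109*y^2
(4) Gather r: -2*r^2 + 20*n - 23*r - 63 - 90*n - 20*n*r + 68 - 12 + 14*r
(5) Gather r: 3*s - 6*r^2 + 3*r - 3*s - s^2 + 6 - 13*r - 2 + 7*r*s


(1) = 5*l^2 + 10*l
(2) = 280*z^2 + 370*z - 110
(3) = 21*y^3 - 57*y^2 - 102*y + z*(-6*y^2 + 18*y + 24) - 24
(4) = -70*n - 2*r^2 + r*(-20*n - 9) - 7
(5) = -6*r^2 + r*(7*s - 10) - s^2 + 4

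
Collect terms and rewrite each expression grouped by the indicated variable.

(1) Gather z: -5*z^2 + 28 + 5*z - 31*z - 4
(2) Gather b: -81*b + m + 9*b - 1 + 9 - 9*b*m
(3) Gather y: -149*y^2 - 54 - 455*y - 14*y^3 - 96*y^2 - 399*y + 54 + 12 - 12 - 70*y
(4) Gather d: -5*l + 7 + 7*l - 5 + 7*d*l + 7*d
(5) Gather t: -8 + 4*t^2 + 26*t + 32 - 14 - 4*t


(1) = -5*z^2 - 26*z + 24
(2) = b*(-9*m - 72) + m + 8
(3) = -14*y^3 - 245*y^2 - 924*y
(4) = d*(7*l + 7) + 2*l + 2
(5) = 4*t^2 + 22*t + 10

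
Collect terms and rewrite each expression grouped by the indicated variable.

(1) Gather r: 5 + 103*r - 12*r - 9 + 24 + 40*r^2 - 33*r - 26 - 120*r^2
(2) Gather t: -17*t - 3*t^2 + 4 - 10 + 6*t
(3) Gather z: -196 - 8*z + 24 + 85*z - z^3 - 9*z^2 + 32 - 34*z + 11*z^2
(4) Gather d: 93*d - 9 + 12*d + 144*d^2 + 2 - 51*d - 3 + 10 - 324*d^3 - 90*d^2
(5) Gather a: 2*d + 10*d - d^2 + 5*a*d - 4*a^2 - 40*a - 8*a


(1) = -80*r^2 + 58*r - 6
(2) = -3*t^2 - 11*t - 6
(3) = -z^3 + 2*z^2 + 43*z - 140
(4) = -324*d^3 + 54*d^2 + 54*d
(5) = -4*a^2 + a*(5*d - 48) - d^2 + 12*d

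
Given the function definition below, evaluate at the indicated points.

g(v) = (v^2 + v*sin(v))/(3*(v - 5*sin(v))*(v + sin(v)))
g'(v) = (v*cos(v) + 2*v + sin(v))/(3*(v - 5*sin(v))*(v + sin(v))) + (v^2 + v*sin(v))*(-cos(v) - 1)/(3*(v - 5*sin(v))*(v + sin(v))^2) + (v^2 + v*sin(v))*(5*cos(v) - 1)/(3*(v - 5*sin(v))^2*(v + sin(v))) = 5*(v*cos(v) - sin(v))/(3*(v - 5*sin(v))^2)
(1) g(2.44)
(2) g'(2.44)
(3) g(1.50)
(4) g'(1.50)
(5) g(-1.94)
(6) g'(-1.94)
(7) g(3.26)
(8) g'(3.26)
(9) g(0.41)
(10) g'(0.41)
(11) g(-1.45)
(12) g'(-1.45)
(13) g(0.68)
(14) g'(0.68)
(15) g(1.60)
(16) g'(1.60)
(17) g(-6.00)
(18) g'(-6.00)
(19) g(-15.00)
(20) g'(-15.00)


(1) = -1.03
(2) = -6.75
(3) = -0.14
(4) = -0.12
(5) = -0.24
(6) = 0.37
(7) = 0.28
(8) = -0.35
(9) = -0.09
(10) = -0.02
(11) = -0.14
(12) = 0.11
(13) = -0.09
(14) = -0.03
(15) = -0.16
(16) = -0.15
(17) = 0.27
(18) = -0.18
(19) = 0.43
(20) = 0.15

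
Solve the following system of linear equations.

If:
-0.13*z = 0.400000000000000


Then:
z = -3.08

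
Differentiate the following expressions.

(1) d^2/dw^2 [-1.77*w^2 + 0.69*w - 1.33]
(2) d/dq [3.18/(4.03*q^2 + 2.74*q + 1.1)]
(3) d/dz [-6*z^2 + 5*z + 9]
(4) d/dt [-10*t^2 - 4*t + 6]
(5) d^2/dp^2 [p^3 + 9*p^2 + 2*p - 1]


(1) = -3.54000000000000
(2) = (-25.6308*q - 8.7132)/(4.03*q^2 + 2.74*q + 1.1)^2
(3) = 5 - 12*z
(4) = -20*t - 4
(5) = 6*p + 18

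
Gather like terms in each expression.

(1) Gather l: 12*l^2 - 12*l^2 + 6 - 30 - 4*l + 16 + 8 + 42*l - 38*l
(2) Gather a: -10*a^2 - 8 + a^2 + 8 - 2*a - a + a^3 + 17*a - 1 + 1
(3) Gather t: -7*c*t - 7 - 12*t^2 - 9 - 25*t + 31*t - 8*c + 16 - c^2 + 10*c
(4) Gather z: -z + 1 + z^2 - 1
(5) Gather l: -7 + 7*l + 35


(1) = 0
(2) = a^3 - 9*a^2 + 14*a
(3) = -c^2 + 2*c - 12*t^2 + t*(6 - 7*c)
(4) = z^2 - z
(5) = 7*l + 28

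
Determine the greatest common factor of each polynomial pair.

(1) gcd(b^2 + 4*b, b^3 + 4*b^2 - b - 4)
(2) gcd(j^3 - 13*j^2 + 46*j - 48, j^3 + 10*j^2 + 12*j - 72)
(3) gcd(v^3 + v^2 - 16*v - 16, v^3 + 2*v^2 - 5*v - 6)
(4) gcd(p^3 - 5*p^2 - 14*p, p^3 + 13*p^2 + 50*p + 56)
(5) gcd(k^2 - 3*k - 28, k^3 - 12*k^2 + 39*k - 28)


(1) = gcd(b*(b + 4), (b - 1)*(b + 1)*(b + 4)) = b + 4
(2) = j - 2
(3) = v + 1
(4) = gcd(p*(p - 7)*(p + 2), (p + 2)*(p + 4)*(p + 7)) = p + 2
(5) = gcd((k - 7)*(k + 4), (k - 7)*(k - 4)*(k - 1)) = k - 7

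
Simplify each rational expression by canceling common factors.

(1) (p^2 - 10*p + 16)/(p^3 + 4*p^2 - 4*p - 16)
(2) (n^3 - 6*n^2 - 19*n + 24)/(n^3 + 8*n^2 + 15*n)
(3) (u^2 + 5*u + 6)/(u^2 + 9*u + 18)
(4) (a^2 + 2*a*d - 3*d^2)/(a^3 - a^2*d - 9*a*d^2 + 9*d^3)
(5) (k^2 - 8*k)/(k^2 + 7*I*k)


(1) = (p - 8)/(p^2 + 6*p + 8)
(2) = (n^2 - 9*n + 8)/(n^2 + 5*n)
(3) = (u + 2)/(u + 6)
(4) = 1/(a - 3*d)
(5) = (k - 8)/(k + 7*I)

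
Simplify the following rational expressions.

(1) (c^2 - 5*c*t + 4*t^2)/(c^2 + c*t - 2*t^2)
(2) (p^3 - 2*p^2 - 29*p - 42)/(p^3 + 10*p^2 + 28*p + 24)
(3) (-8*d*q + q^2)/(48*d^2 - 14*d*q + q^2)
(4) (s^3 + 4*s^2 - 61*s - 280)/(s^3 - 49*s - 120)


(1) = (c - 4*t)/(c + 2*t)
(2) = (p^2 - 4*p - 21)/(p^2 + 8*p + 12)
(3) = q/(-6*d + q)
(4) = (s + 7)/(s + 3)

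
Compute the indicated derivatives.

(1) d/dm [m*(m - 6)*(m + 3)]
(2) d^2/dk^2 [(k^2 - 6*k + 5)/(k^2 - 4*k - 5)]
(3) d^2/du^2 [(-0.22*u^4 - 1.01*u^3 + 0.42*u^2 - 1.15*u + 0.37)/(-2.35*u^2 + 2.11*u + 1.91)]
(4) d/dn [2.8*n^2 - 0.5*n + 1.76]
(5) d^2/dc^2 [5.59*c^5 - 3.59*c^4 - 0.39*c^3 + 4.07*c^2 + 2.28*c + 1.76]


(1) = 3*m^2 - 6*m - 18
(2) = -4/(k^3 + 3*k^2 + 3*k + 1)
(3) = (2.4299*u^6 - 6.54522*u^5 - 0.048048*u^4 + 40.782574*u^3 + 10.48242*u^2 + 64.086006*u - 18.949678)/(12.977875*u^6 - 34.957425*u^5 - 0.25662*u^4 + 47.430479*u^3 + 0.208572*u^2 - 23.092473*u - 6.967871)
(4) = 5.6*n - 0.5
(5) = 111.8*c^3 - 43.08*c^2 - 2.34*c + 8.14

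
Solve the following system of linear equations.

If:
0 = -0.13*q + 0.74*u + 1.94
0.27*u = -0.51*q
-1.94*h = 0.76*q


Then:
h = -0.50
q = 1.27
u = -2.40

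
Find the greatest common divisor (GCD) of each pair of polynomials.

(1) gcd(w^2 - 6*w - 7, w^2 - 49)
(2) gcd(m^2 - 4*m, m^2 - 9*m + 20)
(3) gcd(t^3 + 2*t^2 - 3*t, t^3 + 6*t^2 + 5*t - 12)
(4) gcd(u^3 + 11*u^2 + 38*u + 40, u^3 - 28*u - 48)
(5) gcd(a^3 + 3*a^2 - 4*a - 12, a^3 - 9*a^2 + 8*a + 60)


(1) = gcd((w - 7)*(w + 1), (w - 7)*(w + 7)) = w - 7
(2) = m - 4
(3) = gcd(t*(t - 1)*(t + 3), (t - 1)*(t + 3)*(t + 4)) = t^2 + 2*t - 3
(4) = gcd((u + 2)*(u + 4)*(u + 5), (u - 6)*(u + 2)*(u + 4)) = u^2 + 6*u + 8
(5) = gcd((a - 2)*(a + 2)*(a + 3), (a - 6)*(a - 5)*(a + 2)) = a + 2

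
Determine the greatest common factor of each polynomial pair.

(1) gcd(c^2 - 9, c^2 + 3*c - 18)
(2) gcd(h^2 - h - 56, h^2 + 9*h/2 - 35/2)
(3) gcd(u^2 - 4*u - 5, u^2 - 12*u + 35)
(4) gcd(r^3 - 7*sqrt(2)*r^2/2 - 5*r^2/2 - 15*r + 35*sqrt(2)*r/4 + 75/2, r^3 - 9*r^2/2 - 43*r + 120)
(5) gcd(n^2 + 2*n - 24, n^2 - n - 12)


(1) = gcd((c - 3)*(c + 3), (c - 3)*(c + 6)) = c - 3
(2) = h + 7
(3) = u - 5
(4) = r - 5/2
(5) = gcd((n - 4)*(n + 6), (n - 4)*(n + 3)) = n - 4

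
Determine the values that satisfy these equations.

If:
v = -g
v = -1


Then:
g = 1
v = -1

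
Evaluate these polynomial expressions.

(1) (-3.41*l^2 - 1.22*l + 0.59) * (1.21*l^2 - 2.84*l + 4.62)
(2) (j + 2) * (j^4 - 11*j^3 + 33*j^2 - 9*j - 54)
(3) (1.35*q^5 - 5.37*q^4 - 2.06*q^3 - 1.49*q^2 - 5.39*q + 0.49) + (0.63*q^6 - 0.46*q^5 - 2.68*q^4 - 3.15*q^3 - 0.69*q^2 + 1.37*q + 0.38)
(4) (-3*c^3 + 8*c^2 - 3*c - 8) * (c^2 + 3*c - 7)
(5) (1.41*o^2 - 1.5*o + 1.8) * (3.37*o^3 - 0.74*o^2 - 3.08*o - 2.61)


(1) = -4.1261*l^4 + 8.2082*l^3 - 11.5755*l^2 - 7.312*l + 2.7258
(2) = j^5 - 9*j^4 + 11*j^3 + 57*j^2 - 72*j - 108
(3) = 0.63*q^6 + 0.89*q^5 - 8.05*q^4 - 5.21*q^3 - 2.18*q^2 - 4.02*q + 0.87
(4) = -3*c^5 - c^4 + 42*c^3 - 73*c^2 - 3*c + 56
(5) = 4.7517*o^5 - 6.0984*o^4 + 2.8332*o^3 - 0.3921*o^2 - 1.629*o - 4.698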